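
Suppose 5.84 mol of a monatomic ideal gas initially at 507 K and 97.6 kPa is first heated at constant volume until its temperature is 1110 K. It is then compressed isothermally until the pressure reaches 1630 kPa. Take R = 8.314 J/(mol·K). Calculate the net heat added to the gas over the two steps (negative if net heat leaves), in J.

V₁ = nRT₁/P₁ = 5.84×8.314×507/97.6 = 252 L.
Step 1 — Isochoric: V stays 252 L; P/T = const ⇒ T₂ = 1110 K, P₂ = 214 kPa.
W = 0 (no volume change).
ΔU = nCvΔT = 5.84×12.5×(1110−507) = 43900 J.
Q = ΔU = 43900 J.
State after step 1: P = 214 kPa, V = 252 L, T = 1110 K.
Step 2 — Isothermal: T stays 1110 K; PV = const ⇒ V₂ = 33.1 L, P₂ = 1630 kPa.
ΔU = 0 (ideal gas, T constant).
W = nRT ln(V₂/V₁) = 5.84×8.314×1110×ln(0.131) = -110000 J.
Q = ΔU + W = -110000 J.
Net over both steps: W = -110000 J, Q = -65600 J, ΔU = 43900 J.

-65600 J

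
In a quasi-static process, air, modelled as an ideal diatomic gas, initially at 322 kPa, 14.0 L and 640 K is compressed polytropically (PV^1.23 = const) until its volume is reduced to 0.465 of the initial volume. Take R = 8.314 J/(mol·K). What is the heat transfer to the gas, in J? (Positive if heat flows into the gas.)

-1600 J

n = P₁V₁/(RT₁) = 322×14.0/(8.314×640) = 0.847 mol.
Polytropic n=1.23: T₂ = T₁(V₁/V₂)^(n−1) = 640×(2.15)^0.23 = 763 K; P₂ = P₁(V₁/V₂)^n = 826 kPa.
W = (P₁V₁−P₂V₂)/(n−1) = (322×14.0−826×6.51)/0.23 = -3770 J.
ΔU = nCvΔT = 0.847×20.8×(763−640) = 2170 J.
Q = ΔU + W = -1600 J.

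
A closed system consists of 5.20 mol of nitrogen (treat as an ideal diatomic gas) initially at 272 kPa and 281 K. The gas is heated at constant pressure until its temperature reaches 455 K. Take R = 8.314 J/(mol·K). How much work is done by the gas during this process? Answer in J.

V₁ = nRT₁/P₁ = 5.20×8.314×281/272 = 44.7 L.
Isobaric: P stays 272 kPa; V/T = const ⇒ T₂ = 455 K, V₂ = 72.3 L.
W = PΔV = 272×(72.3−44.7) kPa·L = 7520 J.

7520 J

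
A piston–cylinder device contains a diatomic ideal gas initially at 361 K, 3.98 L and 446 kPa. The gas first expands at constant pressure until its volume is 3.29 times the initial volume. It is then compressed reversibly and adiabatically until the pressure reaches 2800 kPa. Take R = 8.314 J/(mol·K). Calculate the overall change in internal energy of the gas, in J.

20200 J

n = P₁V₁/(RT₁) = 446×3.98/(8.314×361) = 0.591 mol.
Step 1 — Isobaric: P stays 446 kPa; V/T = const ⇒ T₂ = 1190 K, V₂ = 13.1 L.
W = PΔV = 446×(13.1−3.98) kPa·L = 4060 J.
ΔU = nCvΔT = 0.591×20.8×(1190−361) = 10200 J.
Q = ΔU + W = nCpΔT = 14200 J.
State after step 1: P = 446 kPa, V = 13.1 L, T = 1190 K.
Step 2 — Adiabatic: T₂/T₁ = (P₂/P₁)^((γ−1)/γ) ⇒ T₂ = 1190×(6.28)^0.286 = 2010 K; V₂ = 3.53 L.
ΔU = nCvΔT = 0.591×20.8×(2010−1190) = 10100 J.
Q = 0 for an adiabatic process, so W = −ΔU = -10100 J.
Net over both steps: W = -6010 J, Q = 14200 J, ΔU = 20200 J.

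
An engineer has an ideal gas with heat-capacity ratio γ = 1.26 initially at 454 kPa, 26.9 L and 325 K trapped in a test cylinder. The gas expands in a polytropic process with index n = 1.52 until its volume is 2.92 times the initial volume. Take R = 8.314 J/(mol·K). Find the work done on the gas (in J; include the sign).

n = P₁V₁/(RT₁) = 454×26.9/(8.314×325) = 4.52 mol.
Polytropic n=1.52: T₂ = T₁(V₁/V₂)^(n−1) = 325×(0.342)^0.52 = 186 K; P₂ = P₁(V₁/V₂)^n = 89.1 kPa.
W = (P₁V₁−P₂V₂)/(n−1) = (454×26.9−89.1×78.5)/0.52 = 10000 J.
Work done on the gas = −W_by = -10000 J.

-10000 J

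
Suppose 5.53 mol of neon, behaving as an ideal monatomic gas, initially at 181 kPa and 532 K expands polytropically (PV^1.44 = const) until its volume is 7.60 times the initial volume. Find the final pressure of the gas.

V₁ = nRT₁/P₁ = 5.53×8.314×532/181 = 135 L.
Polytropic n=1.44: T₂ = T₁(V₁/V₂)^(n−1) = 532×(0.132)^0.44 = 218 K; P₂ = P₁(V₁/V₂)^n = 9.76 kPa.

9.76 kPa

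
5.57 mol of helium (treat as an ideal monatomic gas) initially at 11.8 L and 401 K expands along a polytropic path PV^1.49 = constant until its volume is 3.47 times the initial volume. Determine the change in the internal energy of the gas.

P₁ = nRT₁/V₁ = 5.57×8.314×401/11.8 = 1570 kPa.
Polytropic n=1.49: T₂ = T₁(V₁/V₂)^(n−1) = 401×(0.288)^0.49 = 218 K; P₂ = P₁(V₁/V₂)^n = 247 kPa.
For an ideal gas ΔU = nCvΔT with Cv = (3/2)R = 12.5 J/(mol·K).
ΔU = 5.57×12.5×(218−401) = -12700 J.

-12700 J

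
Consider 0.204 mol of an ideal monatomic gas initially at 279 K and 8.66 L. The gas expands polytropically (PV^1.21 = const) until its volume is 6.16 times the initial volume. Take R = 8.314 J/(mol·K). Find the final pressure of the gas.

P₁ = nRT₁/V₁ = 0.204×8.314×279/8.66 = 54.6 kPa.
Polytropic n=1.21: T₂ = T₁(V₁/V₂)^(n−1) = 279×(0.162)^0.21 = 190 K; P₂ = P₁(V₁/V₂)^n = 6.06 kPa.

6.06 kPa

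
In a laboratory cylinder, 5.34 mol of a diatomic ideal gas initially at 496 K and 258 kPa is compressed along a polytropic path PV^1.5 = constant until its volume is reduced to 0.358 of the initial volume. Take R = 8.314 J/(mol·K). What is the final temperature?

V₁ = nRT₁/P₁ = 5.34×8.314×496/258 = 85.4 L.
Polytropic n=1.5: T₂ = T₁(V₁/V₂)^(n−1) = 496×(2.79)^0.50 = 829 K; P₂ = P₁(V₁/V₂)^n = 1200 kPa.

829 K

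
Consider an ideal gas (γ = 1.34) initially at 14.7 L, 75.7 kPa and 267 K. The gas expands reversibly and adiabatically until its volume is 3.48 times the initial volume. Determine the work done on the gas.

n = P₁V₁/(RT₁) = 75.7×14.7/(8.314×267) = 0.501 mol.
Adiabatic: TV^(γ−1) = const ⇒ T₂ = 267×(0.287)^0.340 = 175 K; PV^γ = const ⇒ P₂ = 14.2 kPa.
ΔU = nCvΔT = 0.501×24.5×(175−267) = -1130 J.
Q = 0 for an adiabatic process, so W = −ΔU = 1130 J.
Work done on the gas = −W_by = -1130 J.

-1130 J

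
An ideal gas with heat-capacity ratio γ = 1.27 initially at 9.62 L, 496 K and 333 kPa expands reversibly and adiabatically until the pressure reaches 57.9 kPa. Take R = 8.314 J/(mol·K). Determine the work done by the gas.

3690 J

n = P₁V₁/(RT₁) = 333×9.62/(8.314×496) = 0.777 mol.
Adiabatic: T₂/T₁ = (P₂/P₁)^((γ−1)/γ) ⇒ T₂ = 496×(0.174)^0.213 = 342 K; V₂ = 38.1 L.
ΔU = nCvΔT = 0.777×30.8×(342−496) = -3690 J.
Q = 0 for an adiabatic process, so W = −ΔU = 3690 J.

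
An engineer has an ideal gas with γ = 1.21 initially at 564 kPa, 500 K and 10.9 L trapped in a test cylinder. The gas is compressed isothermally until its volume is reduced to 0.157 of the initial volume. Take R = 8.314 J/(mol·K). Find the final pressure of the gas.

3590 kPa

Isothermal: T stays 500 K; PV = const ⇒ V₂ = 1.71 L, P₂ = 3590 kPa.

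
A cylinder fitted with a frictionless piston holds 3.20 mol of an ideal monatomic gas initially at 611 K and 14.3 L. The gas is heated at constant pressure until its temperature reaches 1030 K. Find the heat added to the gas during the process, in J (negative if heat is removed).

27900 J

P₁ = nRT₁/V₁ = 3.20×8.314×611/14.3 = 1140 kPa.
Isobaric: P stays 1140 kPa; V/T = const ⇒ T₂ = 1030 K, V₂ = 24.1 L.
W = PΔV = 1140×(24.1−14.3) kPa·L = 11100 J.
ΔU = nCvΔT = 3.20×12.5×(1030−611) = 16700 J.
Q = ΔU + W = nCpΔT = 27900 J.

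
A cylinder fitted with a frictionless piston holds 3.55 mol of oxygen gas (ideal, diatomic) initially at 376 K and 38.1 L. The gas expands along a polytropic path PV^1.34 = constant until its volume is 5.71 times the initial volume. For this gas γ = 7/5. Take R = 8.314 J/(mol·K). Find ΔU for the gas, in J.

-12400 J

P₁ = nRT₁/V₁ = 3.55×8.314×376/38.1 = 291 kPa.
Polytropic n=1.34: T₂ = T₁(V₁/V₂)^(n−1) = 376×(0.175)^0.34 = 208 K; P₂ = P₁(V₁/V₂)^n = 28.2 kPa.
For an ideal gas ΔU = nCvΔT with Cv = (5/2)R = 20.8 J/(mol·K).
ΔU = 3.55×20.8×(208−376) = -12400 J.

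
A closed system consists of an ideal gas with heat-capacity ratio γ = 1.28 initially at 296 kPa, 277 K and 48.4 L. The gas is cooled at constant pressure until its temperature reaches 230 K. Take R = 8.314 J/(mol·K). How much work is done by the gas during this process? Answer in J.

n = P₁V₁/(RT₁) = 296×48.4/(8.314×277) = 6.22 mol.
Isobaric: P stays 296 kPa; V/T = const ⇒ T₂ = 230 K, V₂ = 40.2 L.
W = PΔV = 296×(40.2−48.4) kPa·L = -2430 J.

-2430 J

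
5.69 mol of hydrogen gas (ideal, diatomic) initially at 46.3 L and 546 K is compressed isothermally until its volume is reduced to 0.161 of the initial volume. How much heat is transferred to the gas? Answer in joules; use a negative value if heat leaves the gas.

P₁ = nRT₁/V₁ = 5.69×8.314×546/46.3 = 558 kPa.
Isothermal: T stays 546 K; PV = const ⇒ V₂ = 7.45 L, P₂ = 3470 kPa.
ΔU = 0 (ideal gas, T constant).
W = nRT ln(V₂/V₁) = 5.69×8.314×546×ln(0.161) = -47200 J.
Q = ΔU + W = -47200 J.

-47200 J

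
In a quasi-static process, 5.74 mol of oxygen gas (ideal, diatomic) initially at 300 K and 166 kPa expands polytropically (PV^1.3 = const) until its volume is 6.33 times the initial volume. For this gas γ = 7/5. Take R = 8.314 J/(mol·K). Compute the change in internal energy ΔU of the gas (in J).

V₁ = nRT₁/P₁ = 5.74×8.314×300/166 = 86.2 L.
Polytropic n=1.3: T₂ = T₁(V₁/V₂)^(n−1) = 300×(0.158)^0.30 = 172 K; P₂ = P₁(V₁/V₂)^n = 15.1 kPa.
For an ideal gas ΔU = nCvΔT with Cv = (5/2)R = 20.8 J/(mol·K).
ΔU = 5.74×20.8×(172−300) = -15200 J.

-15200 J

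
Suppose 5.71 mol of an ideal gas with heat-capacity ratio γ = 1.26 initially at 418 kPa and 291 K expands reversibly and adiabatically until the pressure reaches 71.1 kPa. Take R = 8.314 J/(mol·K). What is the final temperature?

V₁ = nRT₁/P₁ = 5.71×8.314×291/418 = 33.0 L.
Adiabatic: T₂/T₁ = (P₂/P₁)^((γ−1)/γ) ⇒ T₂ = 291×(0.170)^0.206 = 202 K; V₂ = 135 L.

202 K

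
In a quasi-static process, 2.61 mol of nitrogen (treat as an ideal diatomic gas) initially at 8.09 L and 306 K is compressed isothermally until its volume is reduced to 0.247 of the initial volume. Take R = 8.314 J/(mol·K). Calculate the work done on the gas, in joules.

9290 J

P₁ = nRT₁/V₁ = 2.61×8.314×306/8.09 = 821 kPa.
Isothermal: T stays 306 K; PV = const ⇒ V₂ = 2.00 L, P₂ = 3320 kPa.
W = nRT ln(V₂/V₁) = 2.61×8.314×306×ln(0.247) = -9290 J.
Work done on the gas = −W_by = 9290 J.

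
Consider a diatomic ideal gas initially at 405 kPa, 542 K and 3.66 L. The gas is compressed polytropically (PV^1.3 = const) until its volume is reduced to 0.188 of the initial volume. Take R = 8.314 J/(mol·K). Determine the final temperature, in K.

Polytropic n=1.3: T₂ = T₁(V₁/V₂)^(n−1) = 542×(5.32)^0.30 = 895 K; P₂ = P₁(V₁/V₂)^n = 3560 kPa.

895 K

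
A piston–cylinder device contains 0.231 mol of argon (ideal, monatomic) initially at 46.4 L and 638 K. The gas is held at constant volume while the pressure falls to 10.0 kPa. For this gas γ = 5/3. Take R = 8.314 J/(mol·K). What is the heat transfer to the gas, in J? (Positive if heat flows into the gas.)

P₁ = nRT₁/V₁ = 0.231×8.314×638/46.4 = 26.4 kPa.
Isochoric: V stays 46.4 L; P/T = const ⇒ T₂ = 242 K, P₂ = 10.0 kPa.
W = 0 (no volume change).
ΔU = nCvΔT = 0.231×12.5×(242−638) = -1140 J.
Q = ΔU = -1140 J.

-1140 J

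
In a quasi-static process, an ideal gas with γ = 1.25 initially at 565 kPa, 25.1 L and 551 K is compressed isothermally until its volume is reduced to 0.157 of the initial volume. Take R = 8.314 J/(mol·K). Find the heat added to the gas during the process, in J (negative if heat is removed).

n = P₁V₁/(RT₁) = 565×25.1/(8.314×551) = 3.10 mol.
Isothermal: T stays 551 K; PV = const ⇒ V₂ = 3.94 L, P₂ = 3600 kPa.
ΔU = 0 (ideal gas, T constant).
W = nRT ln(V₂/V₁) = 3.10×8.314×551×ln(0.157) = -26300 J.
Q = ΔU + W = -26300 J.

-26300 J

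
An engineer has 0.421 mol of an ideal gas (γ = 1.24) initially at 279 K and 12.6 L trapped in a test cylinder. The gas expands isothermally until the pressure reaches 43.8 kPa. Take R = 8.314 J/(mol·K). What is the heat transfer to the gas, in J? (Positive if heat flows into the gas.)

557 J

P₁ = nRT₁/V₁ = 0.421×8.314×279/12.6 = 77.5 kPa.
Isothermal: T stays 279 K; PV = const ⇒ V₂ = 22.3 L, P₂ = 43.8 kPa.
ΔU = 0 (ideal gas, T constant).
W = nRT ln(V₂/V₁) = 0.421×8.314×279×ln(1.77) = 557 J.
Q = ΔU + W = 557 J.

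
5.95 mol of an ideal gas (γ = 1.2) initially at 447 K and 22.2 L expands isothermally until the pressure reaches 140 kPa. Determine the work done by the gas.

43400 J

P₁ = nRT₁/V₁ = 5.95×8.314×447/22.2 = 996 kPa.
Isothermal: T stays 447 K; PV = const ⇒ V₂ = 158 L, P₂ = 140 kPa.
W = nRT ln(V₂/V₁) = 5.95×8.314×447×ln(7.11) = 43400 J.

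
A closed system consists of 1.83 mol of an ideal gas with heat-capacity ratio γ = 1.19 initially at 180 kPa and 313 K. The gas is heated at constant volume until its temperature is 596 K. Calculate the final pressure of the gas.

343 kPa

V₁ = nRT₁/P₁ = 1.83×8.314×313/180 = 26.5 L.
Isochoric: V stays 26.5 L; P/T = const ⇒ T₂ = 596 K, P₂ = 343 kPa.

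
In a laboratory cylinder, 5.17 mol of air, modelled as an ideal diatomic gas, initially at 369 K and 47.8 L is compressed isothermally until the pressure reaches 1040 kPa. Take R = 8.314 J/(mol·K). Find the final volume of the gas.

P₁ = nRT₁/V₁ = 5.17×8.314×369/47.8 = 332 kPa.
Isothermal: T stays 369 K; PV = const ⇒ V₂ = 15.3 L, P₂ = 1040 kPa.

15.3 L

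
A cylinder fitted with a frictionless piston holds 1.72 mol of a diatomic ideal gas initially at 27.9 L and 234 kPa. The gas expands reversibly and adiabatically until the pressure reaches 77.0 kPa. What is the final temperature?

T₁ = P₁V₁/(nR) = 234×27.9/(1.72×8.314) = 457 K.
Adiabatic: T₂/T₁ = (P₂/P₁)^((γ−1)/γ) ⇒ T₂ = 457×(0.329)^0.286 = 332 K; V₂ = 61.7 L.

332 K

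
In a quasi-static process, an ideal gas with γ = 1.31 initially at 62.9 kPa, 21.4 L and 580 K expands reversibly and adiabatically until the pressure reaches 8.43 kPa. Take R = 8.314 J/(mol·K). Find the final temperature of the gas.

360 K

Adiabatic: T₂/T₁ = (P₂/P₁)^((γ−1)/γ) ⇒ T₂ = 580×(0.134)^0.237 = 360 K; V₂ = 99.2 L.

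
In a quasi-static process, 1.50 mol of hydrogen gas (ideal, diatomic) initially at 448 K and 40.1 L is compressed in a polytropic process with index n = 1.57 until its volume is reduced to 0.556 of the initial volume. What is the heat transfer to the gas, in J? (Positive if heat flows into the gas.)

P₁ = nRT₁/V₁ = 1.50×8.314×448/40.1 = 139 kPa.
Polytropic n=1.57: T₂ = T₁(V₁/V₂)^(n−1) = 448×(1.80)^0.57 = 626 K; P₂ = P₁(V₁/V₂)^n = 350 kPa.
W = (P₁V₁−P₂V₂)/(n−1) = (139×40.1−350×22.3)/0.57 = -3890 J.
ΔU = nCvΔT = 1.50×20.8×(626−448) = 5550 J.
Q = ΔU + W = 1660 J.

1660 J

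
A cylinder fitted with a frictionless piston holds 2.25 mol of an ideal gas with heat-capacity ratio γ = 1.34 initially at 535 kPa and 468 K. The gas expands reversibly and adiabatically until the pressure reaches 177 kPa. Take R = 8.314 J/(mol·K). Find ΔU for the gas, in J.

-6300 J

V₁ = nRT₁/P₁ = 2.25×8.314×468/535 = 16.4 L.
Adiabatic: T₂/T₁ = (P₂/P₁)^((γ−1)/γ) ⇒ T₂ = 468×(0.331)^0.254 = 353 K; V₂ = 37.4 L.
For an ideal gas ΔU = nCvΔT with Cv = R/(γ−1) = 24.5 J/(mol·K).
ΔU = 2.25×24.5×(353−468) = -6300 J.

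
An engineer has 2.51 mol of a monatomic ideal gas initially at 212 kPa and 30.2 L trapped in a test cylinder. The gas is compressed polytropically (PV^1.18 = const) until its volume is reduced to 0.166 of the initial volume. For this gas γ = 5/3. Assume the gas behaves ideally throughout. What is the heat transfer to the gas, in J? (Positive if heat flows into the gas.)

T₁ = P₁V₁/(nR) = 212×30.2/(2.51×8.314) = 307 K.
Polytropic n=1.18: T₂ = T₁(V₁/V₂)^(n−1) = 307×(6.02)^0.18 = 424 K; P₂ = P₁(V₁/V₂)^n = 1760 kPa.
W = (P₁V₁−P₂V₂)/(n−1) = (212×30.2−1760×5.01)/0.18 = -13600 J.
ΔU = nCvΔT = 2.51×12.5×(424−307) = 3660 J.
Q = ΔU + W = -9910 J.

-9910 J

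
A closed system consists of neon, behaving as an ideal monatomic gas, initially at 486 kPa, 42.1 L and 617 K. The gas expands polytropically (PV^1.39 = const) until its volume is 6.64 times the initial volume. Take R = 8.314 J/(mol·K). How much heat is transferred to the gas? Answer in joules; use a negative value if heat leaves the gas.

n = P₁V₁/(RT₁) = 486×42.1/(8.314×617) = 3.99 mol.
Polytropic n=1.39: T₂ = T₁(V₁/V₂)^(n−1) = 617×(0.151)^0.39 = 295 K; P₂ = P₁(V₁/V₂)^n = 35.0 kPa.
W = (P₁V₁−P₂V₂)/(n−1) = (486×42.1−35.0×280)/0.39 = 27400 J.
ΔU = nCvΔT = 3.99×12.5×(295−617) = -16000 J.
Q = ΔU + W = 11400 J.

11400 J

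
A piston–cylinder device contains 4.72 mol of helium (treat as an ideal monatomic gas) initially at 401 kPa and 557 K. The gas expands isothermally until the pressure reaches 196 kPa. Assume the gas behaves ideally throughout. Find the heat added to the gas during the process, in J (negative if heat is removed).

15600 J

V₁ = nRT₁/P₁ = 4.72×8.314×557/401 = 54.5 L.
Isothermal: T stays 557 K; PV = const ⇒ V₂ = 112 L, P₂ = 196 kPa.
ΔU = 0 (ideal gas, T constant).
W = nRT ln(V₂/V₁) = 4.72×8.314×557×ln(2.05) = 15600 J.
Q = ΔU + W = 15600 J.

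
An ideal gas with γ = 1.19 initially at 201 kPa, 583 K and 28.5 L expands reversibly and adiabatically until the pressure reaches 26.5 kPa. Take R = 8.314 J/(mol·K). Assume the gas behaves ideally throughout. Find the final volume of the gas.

Adiabatic: T₂/T₁ = (P₂/P₁)^((γ−1)/γ) ⇒ T₂ = 583×(0.132)^0.160 = 422 K; V₂ = 156 L.

156 L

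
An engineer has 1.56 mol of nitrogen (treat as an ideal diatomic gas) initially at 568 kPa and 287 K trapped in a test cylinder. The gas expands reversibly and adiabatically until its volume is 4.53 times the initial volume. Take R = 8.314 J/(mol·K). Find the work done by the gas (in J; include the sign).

4220 J

V₁ = nRT₁/P₁ = 1.56×8.314×287/568 = 6.55 L.
Adiabatic: TV^(γ−1) = const ⇒ T₂ = 287×(0.221)^0.400 = 157 K; PV^γ = const ⇒ P₂ = 68.5 kPa.
ΔU = nCvΔT = 1.56×20.8×(157−287) = -4220 J.
Q = 0 for an adiabatic process, so W = −ΔU = 4220 J.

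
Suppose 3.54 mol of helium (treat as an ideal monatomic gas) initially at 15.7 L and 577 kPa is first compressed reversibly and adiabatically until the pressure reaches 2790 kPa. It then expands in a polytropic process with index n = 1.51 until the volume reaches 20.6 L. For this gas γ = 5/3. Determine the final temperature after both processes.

311 K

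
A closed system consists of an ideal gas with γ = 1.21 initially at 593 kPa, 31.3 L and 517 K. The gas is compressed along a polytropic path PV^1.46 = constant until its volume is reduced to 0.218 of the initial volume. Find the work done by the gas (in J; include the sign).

-41000 J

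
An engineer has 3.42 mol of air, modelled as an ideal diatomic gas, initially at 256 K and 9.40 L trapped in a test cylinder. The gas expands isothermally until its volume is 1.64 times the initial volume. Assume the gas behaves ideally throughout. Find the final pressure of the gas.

472 kPa

P₁ = nRT₁/V₁ = 3.42×8.314×256/9.40 = 774 kPa.
Isothermal: T stays 256 K; PV = const ⇒ V₂ = 15.4 L, P₂ = 472 kPa.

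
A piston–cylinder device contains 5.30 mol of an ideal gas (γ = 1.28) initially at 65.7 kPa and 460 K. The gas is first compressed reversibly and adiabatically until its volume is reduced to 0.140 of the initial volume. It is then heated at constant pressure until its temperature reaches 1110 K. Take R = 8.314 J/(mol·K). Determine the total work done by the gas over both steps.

-39400 J

V₁ = nRT₁/P₁ = 5.30×8.314×460/65.7 = 309 L.
Step 1 — Adiabatic: TV^(γ−1) = const ⇒ T₂ = 460×(7.14)^0.280 = 798 K; PV^γ = const ⇒ P₂ = 814 kPa.
ΔU = nCvΔT = 5.30×29.7×(798−460) = 53100 J.
Q = 0 for an adiabatic process, so W = −ΔU = -53100 J.
State after step 1: P = 814 kPa, V = 43.2 L, T = 798 K.
Step 2 — Isobaric: P stays 814 kPa; V/T = const ⇒ T₂ = 1110 K, V₂ = 60.1 L.
W = PΔV = 814×(60.1−43.2) kPa·L = 13800 J.
ΔU = nCvΔT = 5.30×29.7×(1110−798) = 49100 J.
Q = ΔU + W = nCpΔT = 62900 J.
Net over both steps: W = -39400 J, Q = 62900 J, ΔU = 102000 J.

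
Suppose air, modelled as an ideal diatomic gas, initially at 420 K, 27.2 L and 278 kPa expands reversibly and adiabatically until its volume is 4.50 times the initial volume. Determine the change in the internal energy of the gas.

n = P₁V₁/(RT₁) = 278×27.2/(8.314×420) = 2.17 mol.
Adiabatic: TV^(γ−1) = const ⇒ T₂ = 420×(0.222)^0.400 = 230 K; PV^γ = const ⇒ P₂ = 33.8 kPa.
For an ideal gas ΔU = nCvΔT with Cv = (5/2)R = 20.8 J/(mol·K).
ΔU = 2.17×20.8×(230−420) = -8550 J.

-8550 J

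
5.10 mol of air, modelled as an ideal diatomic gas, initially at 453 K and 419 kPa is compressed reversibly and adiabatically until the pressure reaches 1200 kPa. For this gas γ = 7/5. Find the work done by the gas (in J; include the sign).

V₁ = nRT₁/P₁ = 5.10×8.314×453/419 = 45.8 L.
Adiabatic: T₂/T₁ = (P₂/P₁)^((γ−1)/γ) ⇒ T₂ = 453×(2.86)^0.286 = 612 K; V₂ = 21.6 L.
ΔU = nCvΔT = 5.10×20.8×(612−453) = 16800 J.
Q = 0 for an adiabatic process, so W = −ΔU = -16800 J.

-16800 J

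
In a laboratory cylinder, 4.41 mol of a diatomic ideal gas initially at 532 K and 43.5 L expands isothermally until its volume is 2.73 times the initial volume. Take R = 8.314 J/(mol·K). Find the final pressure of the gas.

164 kPa

P₁ = nRT₁/V₁ = 4.41×8.314×532/43.5 = 448 kPa.
Isothermal: T stays 532 K; PV = const ⇒ V₂ = 119 L, P₂ = 164 kPa.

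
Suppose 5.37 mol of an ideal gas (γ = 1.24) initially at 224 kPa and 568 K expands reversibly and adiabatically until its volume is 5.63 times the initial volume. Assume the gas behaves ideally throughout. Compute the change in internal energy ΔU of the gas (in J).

V₁ = nRT₁/P₁ = 5.37×8.314×568/224 = 113 L.
Adiabatic: TV^(γ−1) = const ⇒ T₂ = 568×(0.178)^0.240 = 375 K; PV^γ = const ⇒ P₂ = 26.3 kPa.
For an ideal gas ΔU = nCvΔT with Cv = R/(γ−1) = 34.6 J/(mol·K).
ΔU = 5.37×34.6×(375−568) = -35900 J.

-35900 J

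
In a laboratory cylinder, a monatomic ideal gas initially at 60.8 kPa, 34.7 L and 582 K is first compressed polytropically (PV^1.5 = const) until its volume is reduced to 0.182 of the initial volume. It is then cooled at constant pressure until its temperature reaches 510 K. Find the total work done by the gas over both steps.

-8770 J

n = P₁V₁/(RT₁) = 60.8×34.7/(8.314×582) = 0.436 mol.
Step 1 — Polytropic n=1.5: T₂ = T₁(V₁/V₂)^(n−1) = 582×(5.49)^0.50 = 1360 K; P₂ = P₁(V₁/V₂)^n = 783 kPa.
W = (P₁V₁−P₂V₂)/(n−1) = (60.8×34.7−783×6.32)/0.50 = -5670 J.
ΔU = nCvΔT = 0.436×12.5×(1360−582) = 4250 J.
Q = ΔU + W = -1420 J.
State after step 1: P = 783 kPa, V = 6.32 L, T = 1360 K.
Step 2 — Isobaric: P stays 783 kPa; V/T = const ⇒ T₂ = 510 K, V₂ = 2.36 L.
W = PΔV = 783×(2.36−6.32) kPa·L = -3100 J.
ΔU = nCvΔT = 0.436×12.5×(510−1360) = -4640 J.
Q = ΔU + W = nCpΔT = -7740 J.
Net over both steps: W = -8770 J, Q = -9160 J, ΔU = -392 J.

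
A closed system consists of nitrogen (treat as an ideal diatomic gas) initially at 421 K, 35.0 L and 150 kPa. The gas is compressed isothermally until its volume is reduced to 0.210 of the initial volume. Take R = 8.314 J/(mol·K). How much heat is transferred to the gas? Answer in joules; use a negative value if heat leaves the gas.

-8190 J

n = P₁V₁/(RT₁) = 150×35.0/(8.314×421) = 1.50 mol.
Isothermal: T stays 421 K; PV = const ⇒ V₂ = 7.35 L, P₂ = 714 kPa.
ΔU = 0 (ideal gas, T constant).
W = nRT ln(V₂/V₁) = 1.50×8.314×421×ln(0.210) = -8190 J.
Q = ΔU + W = -8190 J.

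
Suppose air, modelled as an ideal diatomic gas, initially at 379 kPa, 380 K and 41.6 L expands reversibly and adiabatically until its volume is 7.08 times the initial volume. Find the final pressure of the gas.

Adiabatic: TV^(γ−1) = const ⇒ T₂ = 380×(0.141)^0.400 = 174 K; PV^γ = const ⇒ P₂ = 24.5 kPa.

24.5 kPa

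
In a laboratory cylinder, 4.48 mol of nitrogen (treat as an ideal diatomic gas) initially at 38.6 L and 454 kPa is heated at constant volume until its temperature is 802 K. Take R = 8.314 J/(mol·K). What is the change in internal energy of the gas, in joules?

30900 J

T₁ = P₁V₁/(nR) = 454×38.6/(4.48×8.314) = 470 K.
Isochoric: V stays 38.6 L; P/T = const ⇒ T₂ = 802 K, P₂ = 774 kPa.
For an ideal gas ΔU = nCvΔT with Cv = (5/2)R = 20.8 J/(mol·K).
ΔU = 4.48×20.8×(802−470) = 30900 J.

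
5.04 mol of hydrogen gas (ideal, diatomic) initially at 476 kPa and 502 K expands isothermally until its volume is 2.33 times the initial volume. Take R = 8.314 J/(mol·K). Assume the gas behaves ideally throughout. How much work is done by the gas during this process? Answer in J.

17800 J

V₁ = nRT₁/P₁ = 5.04×8.314×502/476 = 44.2 L.
Isothermal: T stays 502 K; PV = const ⇒ V₂ = 103 L, P₂ = 204 kPa.
W = nRT ln(V₂/V₁) = 5.04×8.314×502×ln(2.33) = 17800 J.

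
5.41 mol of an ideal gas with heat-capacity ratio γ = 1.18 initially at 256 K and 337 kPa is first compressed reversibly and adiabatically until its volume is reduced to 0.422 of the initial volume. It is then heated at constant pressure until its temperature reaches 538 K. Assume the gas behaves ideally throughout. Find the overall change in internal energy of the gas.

70500 J

V₁ = nRT₁/P₁ = 5.41×8.314×256/337 = 34.2 L.
Step 1 — Adiabatic: TV^(γ−1) = const ⇒ T₂ = 256×(2.37)^0.180 = 299 K; PV^γ = const ⇒ P₂ = 933 kPa.
ΔU = nCvΔT = 5.41×46.2×(299−256) = 10700 J.
Q = 0 for an adiabatic process, so W = −ΔU = -10700 J.
State after step 1: P = 933 kPa, V = 14.4 L, T = 299 K.
Step 2 — Isobaric: P stays 933 kPa; V/T = const ⇒ T₂ = 538 K, V₂ = 25.9 L.
W = PΔV = 933×(25.9−14.4) kPa·L = 10700 J.
ΔU = nCvΔT = 5.41×46.2×(538−299) = 59700 J.
Q = ΔU + W = nCpΔT = 70500 J.
Net over both steps: W = 2.45 J, Q = 70500 J, ΔU = 70500 J.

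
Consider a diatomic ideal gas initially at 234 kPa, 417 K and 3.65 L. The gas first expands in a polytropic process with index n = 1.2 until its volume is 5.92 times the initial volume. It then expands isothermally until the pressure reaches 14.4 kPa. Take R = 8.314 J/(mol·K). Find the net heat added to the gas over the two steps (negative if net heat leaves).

n = P₁V₁/(RT₁) = 234×3.65/(8.314×417) = 0.246 mol.
Step 1 — Polytropic n=1.2: T₂ = T₁(V₁/V₂)^(n−1) = 417×(0.169)^0.20 = 292 K; P₂ = P₁(V₁/V₂)^n = 27.7 kPa.
W = (P₁V₁−P₂V₂)/(n−1) = (234×3.65−27.7×21.6)/0.20 = 1280 J.
ΔU = nCvΔT = 0.246×20.8×(292−417) = -639 J.
Q = ΔU + W = 639 J.
State after step 1: P = 27.7 kPa, V = 21.6 L, T = 292 K.
Step 2 — Isothermal: T stays 292 K; PV = const ⇒ V₂ = 41.6 L, P₂ = 14.4 kPa.
ΔU = 0 (ideal gas, T constant).
W = nRT ln(V₂/V₁) = 0.246×8.314×292×ln(1.92) = 391 J.
Q = ΔU + W = 391 J.
Net over both steps: W = 1670 J, Q = 1030 J, ΔU = -639 J.

1030 J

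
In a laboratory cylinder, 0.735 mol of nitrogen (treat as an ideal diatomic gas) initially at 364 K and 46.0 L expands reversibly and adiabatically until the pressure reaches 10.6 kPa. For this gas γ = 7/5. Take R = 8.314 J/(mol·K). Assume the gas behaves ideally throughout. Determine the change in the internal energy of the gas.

-1960 J

P₁ = nRT₁/V₁ = 0.735×8.314×364/46.0 = 48.4 kPa.
Adiabatic: T₂/T₁ = (P₂/P₁)^((γ−1)/γ) ⇒ T₂ = 364×(0.219)^0.286 = 236 K; V₂ = 136 L.
For an ideal gas ΔU = nCvΔT with Cv = (5/2)R = 20.8 J/(mol·K).
ΔU = 0.735×20.8×(236−364) = -1960 J.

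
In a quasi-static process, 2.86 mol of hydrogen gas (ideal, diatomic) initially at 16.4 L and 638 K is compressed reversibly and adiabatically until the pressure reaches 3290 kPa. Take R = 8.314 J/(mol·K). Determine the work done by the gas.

-16600 J

P₁ = nRT₁/V₁ = 2.86×8.314×638/16.4 = 925 kPa.
Adiabatic: T₂/T₁ = (P₂/P₁)^((γ−1)/γ) ⇒ T₂ = 638×(3.56)^0.286 = 917 K; V₂ = 6.63 L.
ΔU = nCvΔT = 2.86×20.8×(917−638) = 16600 J.
Q = 0 for an adiabatic process, so W = −ΔU = -16600 J.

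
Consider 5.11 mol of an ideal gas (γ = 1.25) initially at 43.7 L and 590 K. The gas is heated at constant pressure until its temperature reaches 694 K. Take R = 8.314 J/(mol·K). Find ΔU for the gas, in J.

17700 J

P₁ = nRT₁/V₁ = 5.11×8.314×590/43.7 = 574 kPa.
Isobaric: P stays 574 kPa; V/T = const ⇒ T₂ = 694 K, V₂ = 51.4 L.
For an ideal gas ΔU = nCvΔT with Cv = R/(γ−1) = 33.3 J/(mol·K).
ΔU = 5.11×33.3×(694−590) = 17700 J.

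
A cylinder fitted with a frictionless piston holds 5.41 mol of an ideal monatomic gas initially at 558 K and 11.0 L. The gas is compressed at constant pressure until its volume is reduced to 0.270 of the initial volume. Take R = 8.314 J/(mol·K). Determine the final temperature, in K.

151 K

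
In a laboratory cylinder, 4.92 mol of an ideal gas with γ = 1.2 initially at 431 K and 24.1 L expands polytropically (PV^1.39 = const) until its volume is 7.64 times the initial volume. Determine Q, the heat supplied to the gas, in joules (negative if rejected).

P₁ = nRT₁/V₁ = 4.92×8.314×431/24.1 = 732 kPa.
Polytropic n=1.39: T₂ = T₁(V₁/V₂)^(n−1) = 431×(0.131)^0.39 = 195 K; P₂ = P₁(V₁/V₂)^n = 43.3 kPa.
W = (P₁V₁−P₂V₂)/(n−1) = (732×24.1−43.3×184)/0.39 = 24800 J.
ΔU = nCvΔT = 4.92×41.6×(195−431) = -48300 J.
Q = ΔU + W = -23500 J.

-23500 J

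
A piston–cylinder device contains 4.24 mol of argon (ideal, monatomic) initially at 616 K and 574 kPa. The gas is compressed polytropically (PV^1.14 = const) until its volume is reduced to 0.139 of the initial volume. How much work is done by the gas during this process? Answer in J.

-49400 J

V₁ = nRT₁/P₁ = 4.24×8.314×616/574 = 37.8 L.
Polytropic n=1.14: T₂ = T₁(V₁/V₂)^(n−1) = 616×(7.19)^0.14 = 812 K; P₂ = P₁(V₁/V₂)^n = 5440 kPa.
W = (P₁V₁−P₂V₂)/(n−1) = (574×37.8−5440×5.26)/0.14 = -49400 J.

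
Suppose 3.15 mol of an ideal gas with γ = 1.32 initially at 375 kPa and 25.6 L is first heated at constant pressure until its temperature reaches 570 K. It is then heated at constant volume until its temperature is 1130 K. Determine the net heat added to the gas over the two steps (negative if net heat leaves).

67800 J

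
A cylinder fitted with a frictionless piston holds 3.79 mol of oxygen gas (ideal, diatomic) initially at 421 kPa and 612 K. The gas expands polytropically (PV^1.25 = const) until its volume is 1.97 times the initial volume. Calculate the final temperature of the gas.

517 K

V₁ = nRT₁/P₁ = 3.79×8.314×612/421 = 45.8 L.
Polytropic n=1.25: T₂ = T₁(V₁/V₂)^(n−1) = 612×(0.508)^0.25 = 517 K; P₂ = P₁(V₁/V₂)^n = 180 kPa.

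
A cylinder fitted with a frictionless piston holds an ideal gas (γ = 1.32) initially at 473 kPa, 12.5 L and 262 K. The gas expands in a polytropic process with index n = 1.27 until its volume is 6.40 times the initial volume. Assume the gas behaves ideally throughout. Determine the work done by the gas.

8630 J

n = P₁V₁/(RT₁) = 473×12.5/(8.314×262) = 2.71 mol.
Polytropic n=1.27: T₂ = T₁(V₁/V₂)^(n−1) = 262×(0.156)^0.27 = 159 K; P₂ = P₁(V₁/V₂)^n = 44.8 kPa.
W = (P₁V₁−P₂V₂)/(n−1) = (473×12.5−44.8×80.0)/0.27 = 8630 J.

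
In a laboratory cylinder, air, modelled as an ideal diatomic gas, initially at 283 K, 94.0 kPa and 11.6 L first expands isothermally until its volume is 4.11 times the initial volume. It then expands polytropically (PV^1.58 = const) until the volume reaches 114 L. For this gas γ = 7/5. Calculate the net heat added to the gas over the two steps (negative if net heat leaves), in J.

1210 J

n = P₁V₁/(RT₁) = 94.0×11.6/(8.314×283) = 0.463 mol.
Step 1 — Isothermal: T stays 283 K; PV = const ⇒ V₂ = 47.7 L, P₂ = 22.9 kPa.
ΔU = 0 (ideal gas, T constant).
W = nRT ln(V₂/V₁) = 0.463×8.314×283×ln(4.11) = 1540 J.
Q = ΔU + W = 1540 J.
State after step 1: P = 22.9 kPa, V = 47.7 L, T = 283 K.
Step 2 — Polytropic n=1.58: T₂ = T₁(V₁/V₂)^(n−1) = 283×(0.418)^0.58 = 171 K; P₂ = P₁(V₁/V₂)^n = 5.77 kPa.
W = (P₁V₁−P₂V₂)/(n−1) = (22.9×47.7−5.77×114)/0.58 = 746 J.
ΔU = nCvΔT = 0.463×20.8×(171−283) = -1080 J.
Q = ΔU + W = -336 J.
Net over both steps: W = 2290 J, Q = 1210 J, ΔU = -1080 J.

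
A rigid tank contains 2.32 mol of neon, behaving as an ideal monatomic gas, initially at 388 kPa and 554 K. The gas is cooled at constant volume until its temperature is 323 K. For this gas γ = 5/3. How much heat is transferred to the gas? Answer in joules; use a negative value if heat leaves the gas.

-6680 J

V₁ = nRT₁/P₁ = 2.32×8.314×554/388 = 27.5 L.
Isochoric: V stays 27.5 L; P/T = const ⇒ T₂ = 323 K, P₂ = 226 kPa.
W = 0 (no volume change).
ΔU = nCvΔT = 2.32×12.5×(323−554) = -6680 J.
Q = ΔU = -6680 J.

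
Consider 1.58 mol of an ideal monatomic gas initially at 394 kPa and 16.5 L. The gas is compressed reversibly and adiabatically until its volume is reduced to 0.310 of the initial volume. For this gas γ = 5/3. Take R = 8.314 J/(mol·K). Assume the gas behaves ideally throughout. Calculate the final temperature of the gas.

T₁ = P₁V₁/(nR) = 394×16.5/(1.58×8.314) = 495 K.
Adiabatic: TV^(γ−1) = const ⇒ T₂ = 495×(3.23)^0.667 = 1080 K; PV^γ = const ⇒ P₂ = 2770 kPa.

1080 K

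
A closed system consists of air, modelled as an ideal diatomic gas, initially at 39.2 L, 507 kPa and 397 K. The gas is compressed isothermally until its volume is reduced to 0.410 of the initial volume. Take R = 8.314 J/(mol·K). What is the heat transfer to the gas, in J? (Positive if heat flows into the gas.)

n = P₁V₁/(RT₁) = 507×39.2/(8.314×397) = 6.02 mol.
Isothermal: T stays 397 K; PV = const ⇒ V₂ = 16.1 L, P₂ = 1240 kPa.
ΔU = 0 (ideal gas, T constant).
W = nRT ln(V₂/V₁) = 6.02×8.314×397×ln(0.410) = -17700 J.
Q = ΔU + W = -17700 J.

-17700 J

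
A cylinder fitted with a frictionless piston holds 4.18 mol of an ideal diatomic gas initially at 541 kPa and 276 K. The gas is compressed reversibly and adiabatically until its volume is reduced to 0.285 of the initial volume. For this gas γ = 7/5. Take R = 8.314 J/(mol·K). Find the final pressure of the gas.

V₁ = nRT₁/P₁ = 4.18×8.314×276/541 = 17.7 L.
Adiabatic: TV^(γ−1) = const ⇒ T₂ = 276×(3.51)^0.400 = 456 K; PV^γ = const ⇒ P₂ = 3140 kPa.

3140 kPa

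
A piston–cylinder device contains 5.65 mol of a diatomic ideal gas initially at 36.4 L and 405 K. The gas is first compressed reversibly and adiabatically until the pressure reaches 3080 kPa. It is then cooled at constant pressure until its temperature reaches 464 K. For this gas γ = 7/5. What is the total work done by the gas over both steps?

-41200 J

P₁ = nRT₁/V₁ = 5.65×8.314×405/36.4 = 523 kPa.
Step 1 — Adiabatic: T₂/T₁ = (P₂/P₁)^((γ−1)/γ) ⇒ T₂ = 405×(5.89)^0.286 = 672 K; V₂ = 10.3 L.
ΔU = nCvΔT = 5.65×20.8×(672−405) = 31400 J.
Q = 0 for an adiabatic process, so W = −ΔU = -31400 J.
State after step 1: P = 3080 kPa, V = 10.3 L, T = 672 K.
Step 2 — Isobaric: P stays 3080 kPa; V/T = const ⇒ T₂ = 464 K, V₂ = 7.08 L.
W = PΔV = 3080×(7.08−10.3) kPa·L = -9780 J.
ΔU = nCvΔT = 5.65×20.8×(464−672) = -24500 J.
Q = ΔU + W = nCpΔT = -34200 J.
Net over both steps: W = -41200 J, Q = -34200 J, ΔU = 6930 J.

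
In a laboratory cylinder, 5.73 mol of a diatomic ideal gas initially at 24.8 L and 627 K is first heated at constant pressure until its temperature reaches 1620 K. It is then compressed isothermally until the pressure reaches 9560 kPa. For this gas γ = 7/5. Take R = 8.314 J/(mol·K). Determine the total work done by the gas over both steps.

-113000 J

P₁ = nRT₁/V₁ = 5.73×8.314×627/24.8 = 1200 kPa.
Step 1 — Isobaric: P stays 1200 kPa; V/T = const ⇒ T₂ = 1620 K, V₂ = 64.1 L.
W = PΔV = 1200×(64.1−24.8) kPa·L = 47300 J.
ΔU = nCvΔT = 5.73×20.8×(1620−627) = 118000 J.
Q = ΔU + W = nCpΔT = 166000 J.
State after step 1: P = 1200 kPa, V = 64.1 L, T = 1620 K.
Step 2 — Isothermal: T stays 1620 K; PV = const ⇒ V₂ = 8.07 L, P₂ = 9560 kPa.
ΔU = 0 (ideal gas, T constant).
W = nRT ln(V₂/V₁) = 5.73×8.314×1620×ln(0.126) = -160000 J.
Q = ΔU + W = -160000 J.
Net over both steps: W = -113000 J, Q = 5690 J, ΔU = 118000 J.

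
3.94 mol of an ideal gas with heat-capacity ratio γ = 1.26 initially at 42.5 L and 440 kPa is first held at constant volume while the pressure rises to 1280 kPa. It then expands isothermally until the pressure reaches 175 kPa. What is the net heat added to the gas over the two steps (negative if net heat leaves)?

246000 J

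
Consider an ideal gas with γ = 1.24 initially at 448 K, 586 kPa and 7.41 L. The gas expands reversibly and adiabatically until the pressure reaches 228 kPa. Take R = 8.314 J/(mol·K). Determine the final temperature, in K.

373 K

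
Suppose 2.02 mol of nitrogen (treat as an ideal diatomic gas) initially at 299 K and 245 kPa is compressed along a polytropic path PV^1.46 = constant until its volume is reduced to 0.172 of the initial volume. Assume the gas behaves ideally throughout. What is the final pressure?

V₁ = nRT₁/P₁ = 2.02×8.314×299/245 = 20.5 L.
Polytropic n=1.46: T₂ = T₁(V₁/V₂)^(n−1) = 299×(5.81)^0.46 = 672 K; P₂ = P₁(V₁/V₂)^n = 3200 kPa.

3200 kPa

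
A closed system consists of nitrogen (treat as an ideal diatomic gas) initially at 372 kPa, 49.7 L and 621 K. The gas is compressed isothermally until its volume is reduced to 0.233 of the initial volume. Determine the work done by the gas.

-26900 J

n = P₁V₁/(RT₁) = 372×49.7/(8.314×621) = 3.58 mol.
Isothermal: T stays 621 K; PV = const ⇒ V₂ = 11.6 L, P₂ = 1600 kPa.
W = nRT ln(V₂/V₁) = 3.58×8.314×621×ln(0.233) = -26900 J.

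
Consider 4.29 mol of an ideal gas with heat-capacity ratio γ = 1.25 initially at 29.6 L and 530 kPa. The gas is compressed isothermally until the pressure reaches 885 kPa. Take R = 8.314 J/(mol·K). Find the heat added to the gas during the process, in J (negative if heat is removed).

-8040 J

T₁ = P₁V₁/(nR) = 530×29.6/(4.29×8.314) = 440 K.
Isothermal: T stays 440 K; PV = const ⇒ V₂ = 17.7 L, P₂ = 885 kPa.
ΔU = 0 (ideal gas, T constant).
W = nRT ln(V₂/V₁) = 4.29×8.314×440×ln(0.599) = -8040 J.
Q = ΔU + W = -8040 J.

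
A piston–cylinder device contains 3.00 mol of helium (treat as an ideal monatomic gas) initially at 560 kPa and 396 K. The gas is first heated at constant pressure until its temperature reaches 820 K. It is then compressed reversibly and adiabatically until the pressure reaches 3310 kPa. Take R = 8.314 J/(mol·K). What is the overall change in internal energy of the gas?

47600 J

V₁ = nRT₁/P₁ = 3.00×8.314×396/560 = 17.6 L.
Step 1 — Isobaric: P stays 560 kPa; V/T = const ⇒ T₂ = 820 K, V₂ = 36.5 L.
W = PΔV = 560×(36.5−17.6) kPa·L = 10600 J.
ΔU = nCvΔT = 3.00×12.5×(820−396) = 15900 J.
Q = ΔU + W = nCpΔT = 26400 J.
State after step 1: P = 560 kPa, V = 36.5 L, T = 820 K.
Step 2 — Adiabatic: T₂/T₁ = (P₂/P₁)^((γ−1)/γ) ⇒ T₂ = 820×(5.91)^0.400 = 1670 K; V₂ = 12.6 L.
ΔU = nCvΔT = 3.00×12.5×(1670−820) = 31800 J.
Q = 0 for an adiabatic process, so W = −ΔU = -31800 J.
Net over both steps: W = -21200 J, Q = 26400 J, ΔU = 47600 J.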